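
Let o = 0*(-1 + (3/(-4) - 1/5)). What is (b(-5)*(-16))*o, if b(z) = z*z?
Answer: 0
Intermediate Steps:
b(z) = z**2
o = 0 (o = 0*(-1 + (3*(-1/4) - 1*1/5)) = 0*(-1 + (-3/4 - 1/5)) = 0*(-1 - 19/20) = 0*(-39/20) = 0)
(b(-5)*(-16))*o = ((-5)**2*(-16))*0 = (25*(-16))*0 = -400*0 = 0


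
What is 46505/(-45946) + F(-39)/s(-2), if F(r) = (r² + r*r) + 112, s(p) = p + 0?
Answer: -72503347/45946 ≈ -1578.0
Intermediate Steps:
s(p) = p
F(r) = 112 + 2*r² (F(r) = (r² + r²) + 112 = 2*r² + 112 = 112 + 2*r²)
46505/(-45946) + F(-39)/s(-2) = 46505/(-45946) + (112 + 2*(-39)²)/(-2) = 46505*(-1/45946) + (112 + 2*1521)*(-½) = -46505/45946 + (112 + 3042)*(-½) = -46505/45946 + 3154*(-½) = -46505/45946 - 1577 = -72503347/45946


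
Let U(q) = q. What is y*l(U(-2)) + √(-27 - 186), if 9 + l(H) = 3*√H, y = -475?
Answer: 4275 + I*√213 - 1425*I*√2 ≈ 4275.0 - 2000.7*I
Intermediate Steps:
l(H) = -9 + 3*√H
y*l(U(-2)) + √(-27 - 186) = -475*(-9 + 3*√(-2)) + √(-27 - 186) = -475*(-9 + 3*(I*√2)) + √(-213) = -475*(-9 + 3*I*√2) + I*√213 = (4275 - 1425*I*√2) + I*√213 = 4275 + I*√213 - 1425*I*√2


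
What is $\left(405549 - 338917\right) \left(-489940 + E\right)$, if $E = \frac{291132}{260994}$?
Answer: $- \frac{1420051291680016}{43499} \approx -3.2646 \cdot 10^{10}$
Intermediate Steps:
$E = \frac{48522}{43499}$ ($E = 291132 \cdot \frac{1}{260994} = \frac{48522}{43499} \approx 1.1155$)
$\left(405549 - 338917\right) \left(-489940 + E\right) = \left(405549 - 338917\right) \left(-489940 + \frac{48522}{43499}\right) = 66632 \left(- \frac{21311851538}{43499}\right) = - \frac{1420051291680016}{43499}$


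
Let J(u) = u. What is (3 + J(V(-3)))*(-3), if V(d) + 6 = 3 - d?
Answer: -9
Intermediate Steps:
V(d) = -3 - d (V(d) = -6 + (3 - d) = -3 - d)
(3 + J(V(-3)))*(-3) = (3 + (-3 - 1*(-3)))*(-3) = (3 + (-3 + 3))*(-3) = (3 + 0)*(-3) = 3*(-3) = -9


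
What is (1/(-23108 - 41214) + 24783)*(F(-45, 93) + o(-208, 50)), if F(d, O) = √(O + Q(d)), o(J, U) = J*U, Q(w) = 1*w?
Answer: -8289279050000/32161 + 3188184250*√3/32161 ≈ -2.5757e+8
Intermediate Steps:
Q(w) = w
F(d, O) = √(O + d)
(1/(-23108 - 41214) + 24783)*(F(-45, 93) + o(-208, 50)) = (1/(-23108 - 41214) + 24783)*(√(93 - 45) - 208*50) = (1/(-64322) + 24783)*(√48 - 10400) = (-1/64322 + 24783)*(4*√3 - 10400) = 1594092125*(-10400 + 4*√3)/64322 = -8289279050000/32161 + 3188184250*√3/32161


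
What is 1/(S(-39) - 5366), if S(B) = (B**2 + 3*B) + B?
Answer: -1/4001 ≈ -0.00024994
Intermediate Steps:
S(B) = B**2 + 4*B
1/(S(-39) - 5366) = 1/(-39*(4 - 39) - 5366) = 1/(-39*(-35) - 5366) = 1/(1365 - 5366) = 1/(-4001) = -1/4001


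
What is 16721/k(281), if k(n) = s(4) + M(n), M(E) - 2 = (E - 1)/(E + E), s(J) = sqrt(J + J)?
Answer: -1649208951/69442 + 1320306881*sqrt(2)/69442 ≈ 3139.1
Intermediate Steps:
s(J) = sqrt(2)*sqrt(J) (s(J) = sqrt(2*J) = sqrt(2)*sqrt(J))
M(E) = 2 + (-1 + E)/(2*E) (M(E) = 2 + (E - 1)/(E + E) = 2 + (-1 + E)/((2*E)) = 2 + (-1 + E)*(1/(2*E)) = 2 + (-1 + E)/(2*E))
k(n) = 2*sqrt(2) + (-1 + 5*n)/(2*n) (k(n) = sqrt(2)*sqrt(4) + (-1 + 5*n)/(2*n) = sqrt(2)*2 + (-1 + 5*n)/(2*n) = 2*sqrt(2) + (-1 + 5*n)/(2*n))
16721/k(281) = 16721/(5/2 + 2*sqrt(2) - 1/2/281) = 16721/(5/2 + 2*sqrt(2) - 1/2*1/281) = 16721/(5/2 + 2*sqrt(2) - 1/562) = 16721/(702/281 + 2*sqrt(2))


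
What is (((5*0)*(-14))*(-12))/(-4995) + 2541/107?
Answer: 2541/107 ≈ 23.748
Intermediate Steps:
(((5*0)*(-14))*(-12))/(-4995) + 2541/107 = ((0*(-14))*(-12))*(-1/4995) + 2541*(1/107) = (0*(-12))*(-1/4995) + 2541/107 = 0*(-1/4995) + 2541/107 = 0 + 2541/107 = 2541/107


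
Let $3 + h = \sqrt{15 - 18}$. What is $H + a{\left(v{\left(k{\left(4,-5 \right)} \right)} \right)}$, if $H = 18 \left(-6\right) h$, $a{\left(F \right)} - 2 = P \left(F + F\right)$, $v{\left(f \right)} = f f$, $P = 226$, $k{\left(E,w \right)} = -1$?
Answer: $778 - 108 i \sqrt{3} \approx 778.0 - 187.06 i$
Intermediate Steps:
$v{\left(f \right)} = f^{2}$
$a{\left(F \right)} = 2 + 452 F$ ($a{\left(F \right)} = 2 + 226 \left(F + F\right) = 2 + 226 \cdot 2 F = 2 + 452 F$)
$h = -3 + i \sqrt{3}$ ($h = -3 + \sqrt{15 - 18} = -3 + \sqrt{-3} = -3 + i \sqrt{3} \approx -3.0 + 1.732 i$)
$H = 324 - 108 i \sqrt{3}$ ($H = 18 \left(-6\right) \left(-3 + i \sqrt{3}\right) = - 108 \left(-3 + i \sqrt{3}\right) = 324 - 108 i \sqrt{3} \approx 324.0 - 187.06 i$)
$H + a{\left(v{\left(k{\left(4,-5 \right)} \right)} \right)} = \left(324 - 108 i \sqrt{3}\right) + \left(2 + 452 \left(-1\right)^{2}\right) = \left(324 - 108 i \sqrt{3}\right) + \left(2 + 452 \cdot 1\right) = \left(324 - 108 i \sqrt{3}\right) + \left(2 + 452\right) = \left(324 - 108 i \sqrt{3}\right) + 454 = 778 - 108 i \sqrt{3}$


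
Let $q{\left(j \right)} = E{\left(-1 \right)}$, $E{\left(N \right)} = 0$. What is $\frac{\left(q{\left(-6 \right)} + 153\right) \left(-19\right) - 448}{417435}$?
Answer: $- \frac{671}{83487} \approx -0.0080372$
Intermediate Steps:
$q{\left(j \right)} = 0$
$\frac{\left(q{\left(-6 \right)} + 153\right) \left(-19\right) - 448}{417435} = \frac{\left(0 + 153\right) \left(-19\right) - 448}{417435} = \left(153 \left(-19\right) - 448\right) \frac{1}{417435} = \left(-2907 - 448\right) \frac{1}{417435} = \left(-3355\right) \frac{1}{417435} = - \frac{671}{83487}$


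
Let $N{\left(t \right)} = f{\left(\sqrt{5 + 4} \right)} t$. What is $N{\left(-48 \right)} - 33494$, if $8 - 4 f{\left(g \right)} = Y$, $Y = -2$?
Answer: $-33614$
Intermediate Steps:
$f{\left(g \right)} = \frac{5}{2}$ ($f{\left(g \right)} = 2 - - \frac{1}{2} = 2 + \frac{1}{2} = \frac{5}{2}$)
$N{\left(t \right)} = \frac{5 t}{2}$
$N{\left(-48 \right)} - 33494 = \frac{5}{2} \left(-48\right) - 33494 = -120 - 33494 = -33614$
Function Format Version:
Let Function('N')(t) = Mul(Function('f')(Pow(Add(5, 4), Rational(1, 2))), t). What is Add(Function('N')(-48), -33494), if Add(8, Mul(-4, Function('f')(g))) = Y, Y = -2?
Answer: -33614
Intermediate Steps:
Function('f')(g) = Rational(5, 2) (Function('f')(g) = Add(2, Mul(Rational(-1, 4), -2)) = Add(2, Rational(1, 2)) = Rational(5, 2))
Function('N')(t) = Mul(Rational(5, 2), t)
Add(Function('N')(-48), -33494) = Add(Mul(Rational(5, 2), -48), -33494) = Add(-120, -33494) = -33614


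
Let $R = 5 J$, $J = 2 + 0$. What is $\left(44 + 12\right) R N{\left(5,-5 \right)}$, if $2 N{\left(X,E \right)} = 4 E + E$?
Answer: $-7000$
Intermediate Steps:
$J = 2$
$R = 10$ ($R = 5 \cdot 2 = 10$)
$N{\left(X,E \right)} = \frac{5 E}{2}$ ($N{\left(X,E \right)} = \frac{4 E + E}{2} = \frac{5 E}{2}$)
$\left(44 + 12\right) R N{\left(5,-5 \right)} = \left(44 + 12\right) 10 \cdot \frac{5}{2} \left(-5\right) = 56 \cdot 10 \left(- \frac{25}{2}\right) = 56 \left(-125\right) = -7000$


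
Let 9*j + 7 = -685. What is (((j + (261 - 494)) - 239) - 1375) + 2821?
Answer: 8074/9 ≈ 897.11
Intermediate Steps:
j = -692/9 (j = -7/9 + (⅑)*(-685) = -7/9 - 685/9 = -692/9 ≈ -76.889)
(((j + (261 - 494)) - 239) - 1375) + 2821 = (((-692/9 + (261 - 494)) - 239) - 1375) + 2821 = (((-692/9 - 233) - 239) - 1375) + 2821 = ((-2789/9 - 239) - 1375) + 2821 = (-4940/9 - 1375) + 2821 = -17315/9 + 2821 = 8074/9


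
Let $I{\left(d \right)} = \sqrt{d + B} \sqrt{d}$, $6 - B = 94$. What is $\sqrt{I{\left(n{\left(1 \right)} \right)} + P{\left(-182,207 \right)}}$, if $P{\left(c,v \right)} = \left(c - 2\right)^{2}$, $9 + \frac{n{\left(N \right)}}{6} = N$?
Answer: $2 \sqrt{8464 - 2 \sqrt{102}} \approx 183.78$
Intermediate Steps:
$B = -88$ ($B = 6 - 94 = -88$)
$n{\left(N \right)} = -54 + 6 N$
$I{\left(d \right)} = \sqrt{d} \sqrt{-88 + d}$ ($I{\left(d \right)} = \sqrt{d - 88} \sqrt{d} = \sqrt{-88 + d} \sqrt{d} = \sqrt{d} \sqrt{-88 + d}$)
$P{\left(c,v \right)} = \left(-2 + c\right)^{2}$
$\sqrt{I{\left(n{\left(1 \right)} \right)} + P{\left(-182,207 \right)}} = \sqrt{\sqrt{-54 + 6 \cdot 1} \sqrt{-88 + \left(-54 + 6 \cdot 1\right)} + \left(-2 - 182\right)^{2}} = \sqrt{\sqrt{-54 + 6} \sqrt{-88 + \left(-54 + 6\right)} + \left(-184\right)^{2}} = \sqrt{\sqrt{-48} \sqrt{-88 - 48} + 33856} = \sqrt{4 i \sqrt{3} \sqrt{-136} + 33856} = \sqrt{4 i \sqrt{3} \cdot 2 i \sqrt{34} + 33856} = \sqrt{- 8 \sqrt{102} + 33856} = \sqrt{33856 - 8 \sqrt{102}}$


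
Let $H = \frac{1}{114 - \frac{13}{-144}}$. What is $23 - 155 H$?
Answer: $\frac{355547}{16429} \approx 21.641$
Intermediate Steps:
$H = \frac{144}{16429}$ ($H = \frac{1}{114 - - \frac{13}{144}} = \frac{1}{114 + \frac{13}{144}} = \frac{1}{\frac{16429}{144}} = \frac{144}{16429} \approx 0.008765$)
$23 - 155 H = 23 - \frac{22320}{16429} = \frac{355547}{16429}$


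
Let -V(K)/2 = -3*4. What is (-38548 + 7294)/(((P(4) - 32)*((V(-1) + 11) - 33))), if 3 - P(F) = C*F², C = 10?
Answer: 5209/63 ≈ 82.682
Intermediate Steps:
V(K) = 24 (V(K) = -(-6)*4 = -2*(-12) = 24)
P(F) = 3 - 10*F²
(-38548 + 7294)/(((P(4) - 32)*((V(-1) + 11) - 33))) = (-38548 + 7294)/((((3 - 10*4²) - 32)*((24 + 11) - 33))) = -31254*1/((35 - 33)*((3 - 10*16) - 32)) = -31254*1/(2*((3 - 160) - 32)) = -31254*1/(2*(-157 - 32)) = -31254/((-189*2)) = -31254/(-378) = -31254*(-1/378) = 5209/63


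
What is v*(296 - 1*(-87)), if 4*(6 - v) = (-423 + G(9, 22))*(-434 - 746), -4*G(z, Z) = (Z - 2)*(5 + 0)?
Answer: -50614982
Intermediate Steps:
G(z, Z) = 5/2 - 5*Z/4 (G(z, Z) = -(Z - 2)*(5 + 0)/4 = -(-2 + Z)*5/4 = -(-10 + 5*Z)/4 = 5/2 - 5*Z/4)
v = -132154 (v = 6 - (-423 + (5/2 - 5/4*22))*(-434 - 746)/4 = 6 - (-423 + (5/2 - 55/2))*(-1180)/4 = 6 - (-423 - 25)*(-1180)/4 = 6 - (-112)*(-1180) = 6 - ¼*528640 = 6 - 132160 = -132154)
v*(296 - 1*(-87)) = -132154*(296 - 1*(-87)) = -132154*(296 + 87) = -132154*383 = -50614982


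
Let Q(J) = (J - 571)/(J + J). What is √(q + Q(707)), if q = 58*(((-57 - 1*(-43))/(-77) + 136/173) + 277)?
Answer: √29183790939107882/1345421 ≈ 126.97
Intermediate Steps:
Q(J) = (-571 + J)/(2*J) (Q(J) = (-571 + J)/((2*J)) = (-571 + J)*(1/(2*J)) = (-571 + J)/(2*J))
q = 30680434/1903 (q = 58*(((-57 + 43)*(-1/77) + 136*(1/173)) + 277) = 58*((-14*(-1/77) + 136/173) + 277) = 58*((2/11 + 136/173) + 277) = 58*(1842/1903 + 277) = 58*(528973/1903) = 30680434/1903 ≈ 16122.)
√(q + Q(707)) = √(30680434/1903 + (½)*(-571 + 707)/707) = √(30680434/1903 + (½)*(1/707)*136) = √(30680434/1903 + 68/707) = √(21691196242/1345421) = √29183790939107882/1345421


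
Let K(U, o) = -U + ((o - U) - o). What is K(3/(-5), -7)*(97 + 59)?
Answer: 936/5 ≈ 187.20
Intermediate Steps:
K(U, o) = -2*U (K(U, o) = -U - U = -2*U)
K(3/(-5), -7)*(97 + 59) = (-6/(-5))*(97 + 59) = -6*(-1)/5*156 = -2*(-3/5)*156 = (6/5)*156 = 936/5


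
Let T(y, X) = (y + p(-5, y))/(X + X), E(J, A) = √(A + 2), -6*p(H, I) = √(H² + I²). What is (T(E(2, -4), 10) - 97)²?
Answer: (11640 + √23 - 6*I*√2)²/14400 ≈ 9416.8 - 13.724*I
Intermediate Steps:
p(H, I) = -√(H² + I²)/6
E(J, A) = √(2 + A)
T(y, X) = (y - √(25 + y²)/6)/(2*X) (T(y, X) = (y - √((-5)² + y²)/6)/(X + X) = (y - √(25 + y²)/6)/((2*X)) = (y - √(25 + y²)/6)*(1/(2*X)) = (y - √(25 + y²)/6)/(2*X))
(T(E(2, -4), 10) - 97)² = ((1/12)*(-√(25 + (√(2 - 4))²) + 6*√(2 - 4))/10 - 97)² = ((1/12)*(⅒)*(-√(25 + (√(-2))²) + 6*√(-2)) - 97)² = ((1/12)*(⅒)*(-√(25 + (I*√2)²) + 6*(I*√2)) - 97)² = ((1/12)*(⅒)*(-√(25 - 2) + 6*I*√2) - 97)² = ((1/12)*(⅒)*(-√23 + 6*I*√2) - 97)² = ((-√23/120 + I*√2/20) - 97)² = (-97 - √23/120 + I*√2/20)²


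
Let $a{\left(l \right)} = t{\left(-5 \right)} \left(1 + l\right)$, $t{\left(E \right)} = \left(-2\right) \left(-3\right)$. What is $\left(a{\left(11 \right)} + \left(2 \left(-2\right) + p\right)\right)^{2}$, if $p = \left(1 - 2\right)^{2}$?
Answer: $4761$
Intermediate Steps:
$t{\left(E \right)} = 6$
$p = 1$ ($p = \left(-1\right)^{2} = 1$)
$a{\left(l \right)} = 6 + 6 l$ ($a{\left(l \right)} = 6 \left(1 + l\right) = 6 + 6 l$)
$\left(a{\left(11 \right)} + \left(2 \left(-2\right) + p\right)\right)^{2} = \left(\left(6 + 6 \cdot 11\right) + \left(2 \left(-2\right) + 1\right)\right)^{2} = \left(\left(6 + 66\right) + \left(-4 + 1\right)\right)^{2} = \left(72 - 3\right)^{2} = 69^{2} = 4761$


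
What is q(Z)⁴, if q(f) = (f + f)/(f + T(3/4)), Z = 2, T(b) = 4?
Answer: 16/81 ≈ 0.19753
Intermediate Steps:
q(f) = 2*f/(4 + f) (q(f) = (f + f)/(f + 4) = (2*f)/(4 + f) = 2*f/(4 + f))
q(Z)⁴ = (2*2/(4 + 2))⁴ = (2*2/6)⁴ = (2*2*(⅙))⁴ = (⅔)⁴ = 16/81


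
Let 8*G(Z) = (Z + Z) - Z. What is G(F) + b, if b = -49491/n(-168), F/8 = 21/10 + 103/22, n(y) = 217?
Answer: -2641064/11935 ≈ -221.29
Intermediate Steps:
F = 2984/55 (F = 8*(21/10 + 103/22) = 8*(373/55) = 2984/55 ≈ 54.255)
G(Z) = Z/8 (G(Z) = ((Z + Z) - Z)/8 = (2*Z - Z)/8 = Z/8)
b = -49491/217 ≈ -228.07
G(F) + b = (⅛)*(2984/55) - 49491/217 = 373/55 - 49491/217 = -2641064/11935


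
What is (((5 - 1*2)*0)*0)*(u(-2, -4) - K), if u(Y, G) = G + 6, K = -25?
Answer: 0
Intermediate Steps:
u(Y, G) = 6 + G
(((5 - 1*2)*0)*0)*(u(-2, -4) - K) = (((5 - 1*2)*0)*0)*((6 - 4) - 1*(-25)) = (((5 - 2)*0)*0)*(2 + 25) = ((3*0)*0)*27 = (0*0)*27 = 0*27 = 0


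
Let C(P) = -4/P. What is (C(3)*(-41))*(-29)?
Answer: -4756/3 ≈ -1585.3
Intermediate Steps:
(C(3)*(-41))*(-29) = (-4/3*(-41))*(-29) = (-4*⅓*(-41))*(-29) = -4/3*(-41)*(-29) = (164/3)*(-29) = -4756/3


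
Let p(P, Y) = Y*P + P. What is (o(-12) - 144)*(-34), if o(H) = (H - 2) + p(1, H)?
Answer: 5746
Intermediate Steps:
p(P, Y) = P + P*Y (p(P, Y) = P*Y + P = P + P*Y)
o(H) = -1 + 2*H (o(H) = (H - 2) + 1*(1 + H) = (-2 + H) + (1 + H) = -1 + 2*H)
(o(-12) - 144)*(-34) = ((-1 + 2*(-12)) - 144)*(-34) = ((-1 - 24) - 144)*(-34) = (-25 - 144)*(-34) = -169*(-34) = 5746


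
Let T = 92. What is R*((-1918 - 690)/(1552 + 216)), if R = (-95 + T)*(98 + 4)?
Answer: 5868/13 ≈ 451.38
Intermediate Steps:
R = -306 (R = (-95 + 92)*(98 + 4) = -3*102 = -306)
R*((-1918 - 690)/(1552 + 216)) = -306*(-1918 - 690)/(1552 + 216) = -(-798048)/1768 = -306*(-326/221) = 5868/13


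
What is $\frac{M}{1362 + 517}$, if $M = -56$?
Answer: $- \frac{56}{1879} \approx -0.029803$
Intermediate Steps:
$\frac{M}{1362 + 517} = \frac{1}{1362 + 517} \left(-56\right) = \frac{1}{1879} \left(-56\right) = - \frac{56}{1879}$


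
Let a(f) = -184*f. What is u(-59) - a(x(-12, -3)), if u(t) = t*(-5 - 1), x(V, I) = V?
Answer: -1854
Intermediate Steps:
u(t) = -6*t (u(t) = t*(-6) = -6*t)
u(-59) - a(x(-12, -3)) = -6*(-59) - (-184)*(-12) = 354 - 1*2208 = 354 - 2208 = -1854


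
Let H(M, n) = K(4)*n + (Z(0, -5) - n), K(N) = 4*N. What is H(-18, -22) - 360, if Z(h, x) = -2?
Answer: -692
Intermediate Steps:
H(M, n) = -2 + 15*n (H(M, n) = (4*4)*n + (-2 - n) = 16*n + (-2 - n) = -2 + 15*n)
H(-18, -22) - 360 = (-2 + 15*(-22)) - 360 = (-2 - 330) - 360 = -332 - 360 = -692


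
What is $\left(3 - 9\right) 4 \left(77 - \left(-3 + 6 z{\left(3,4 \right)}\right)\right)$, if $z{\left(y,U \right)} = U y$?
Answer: $-192$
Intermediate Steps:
$\left(3 - 9\right) 4 \left(77 - \left(-3 + 6 z{\left(3,4 \right)}\right)\right) = \left(3 - 9\right) 4 \left(77 - \left(-3 + 6 \cdot 4 \cdot 3\right)\right) = \left(-6\right) 4 \left(77 - \left(-3 + 6 \cdot 12\right)\right) = - 24 \left(77 - \left(-3 + 72\right)\right) = - 24 \left(77 - 69\right) = \left(-24\right) 8 = -192$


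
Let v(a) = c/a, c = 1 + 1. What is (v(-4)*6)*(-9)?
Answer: 27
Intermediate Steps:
c = 2
v(a) = 2/a
(v(-4)*6)*(-9) = ((2/(-4))*6)*(-9) = ((2*(-¼))*6)*(-9) = -½*6*(-9) = -3*(-9) = 27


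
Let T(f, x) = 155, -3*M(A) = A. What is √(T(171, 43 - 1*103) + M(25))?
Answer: 2*√330/3 ≈ 12.111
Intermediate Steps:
M(A) = -A/3
√(T(171, 43 - 1*103) + M(25)) = √(155 - ⅓*25) = √(155 - 25/3) = √(440/3) = 2*√330/3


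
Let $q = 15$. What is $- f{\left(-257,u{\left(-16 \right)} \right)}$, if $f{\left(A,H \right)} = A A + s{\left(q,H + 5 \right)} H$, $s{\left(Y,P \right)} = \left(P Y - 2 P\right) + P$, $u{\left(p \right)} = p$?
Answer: $-68513$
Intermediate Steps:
$s{\left(Y,P \right)} = - P + P Y$ ($s{\left(Y,P \right)} = \left(- 2 P + P Y\right) + P = - P + P Y$)
$f{\left(A,H \right)} = A^{2} + H \left(70 + 14 H\right)$ ($f{\left(A,H \right)} = A A + \left(H + 5\right) \left(-1 + 15\right) H = A^{2} + \left(5 + H\right) 14 H = A^{2} + \left(70 + 14 H\right) H = A^{2} + H \left(70 + 14 H\right)$)
$- f{\left(-257,u{\left(-16 \right)} \right)} = - (\left(-257\right)^{2} + 14 \left(-16\right) \left(5 - 16\right)) = - (66049 + 14 \left(-16\right) \left(-11\right)) = - (66049 + 2464) = \left(-1\right) 68513 = -68513$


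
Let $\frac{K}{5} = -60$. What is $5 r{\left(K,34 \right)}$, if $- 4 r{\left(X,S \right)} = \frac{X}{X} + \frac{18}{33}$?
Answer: $- \frac{85}{44} \approx -1.9318$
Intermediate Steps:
$K = -300$ ($K = 5 \left(-60\right) = -300$)
$r{\left(X,S \right)} = - \frac{17}{44}$ ($r{\left(X,S \right)} = - \frac{\frac{X}{X} + \frac{18}{33}}{4} = - \frac{1 + 18 \cdot \frac{1}{33}}{4} = - \frac{1 + \frac{6}{11}}{4} = \left(- \frac{1}{4}\right) \frac{17}{11} = - \frac{17}{44}$)
$5 r{\left(K,34 \right)} = 5 \left(- \frac{17}{44}\right) = - \frac{85}{44}$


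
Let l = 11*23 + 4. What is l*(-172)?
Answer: -44204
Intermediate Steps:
l = 257 (l = 253 + 4 = 257)
l*(-172) = 257*(-172) = -44204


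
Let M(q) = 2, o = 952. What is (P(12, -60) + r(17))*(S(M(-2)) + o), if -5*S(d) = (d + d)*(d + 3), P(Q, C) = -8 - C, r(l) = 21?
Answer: 69204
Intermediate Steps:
S(d) = -2*d*(3 + d)/5 (S(d) = -(d + d)*(d + 3)/5 = -2*d*(3 + d)/5)
(P(12, -60) + r(17))*(S(M(-2)) + o) = ((-8 - 1*(-60)) + 21)*(-2/5*2*(3 + 2) + 952) = ((-8 + 60) + 21)*(-2/5*2*5 + 952) = (52 + 21)*(-4 + 952) = 73*948 = 69204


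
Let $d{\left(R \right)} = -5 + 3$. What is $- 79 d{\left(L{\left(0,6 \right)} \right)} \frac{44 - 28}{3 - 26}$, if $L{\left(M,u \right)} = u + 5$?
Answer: $- \frac{2528}{23} \approx -109.91$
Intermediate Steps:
$L{\left(M,u \right)} = 5 + u$
$d{\left(R \right)} = -2$
$- 79 d{\left(L{\left(0,6 \right)} \right)} \frac{44 - 28}{3 - 26} = \left(-79\right) \left(-2\right) \frac{44 - 28}{3 - 26} = 158 \frac{16}{-23} = 158 \cdot 16 \left(- \frac{1}{23}\right) = 158 \left(- \frac{16}{23}\right) = - \frac{2528}{23}$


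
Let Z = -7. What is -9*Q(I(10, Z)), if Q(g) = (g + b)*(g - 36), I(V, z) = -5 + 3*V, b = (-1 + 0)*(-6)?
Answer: 3069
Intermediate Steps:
b = 6 (b = -1*(-6) = 6)
Q(g) = (-36 + g)*(6 + g) (Q(g) = (g + 6)*(g - 36) = (6 + g)*(-36 + g) = (-36 + g)*(6 + g))
-9*Q(I(10, Z)) = -9*(-216 + (-5 + 3*10)**2 - 30*(-5 + 3*10)) = -9*(-216 + (-5 + 30)**2 - 30*(-5 + 30)) = -9*(-216 + 25**2 - 30*25) = -9*(-216 + 625 - 750) = -9*(-341) = 3069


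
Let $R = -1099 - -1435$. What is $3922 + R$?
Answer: $4258$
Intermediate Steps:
$R = 336$ ($R = -1099 + 1435 = 336$)
$3922 + R = 3922 + 336 = 4258$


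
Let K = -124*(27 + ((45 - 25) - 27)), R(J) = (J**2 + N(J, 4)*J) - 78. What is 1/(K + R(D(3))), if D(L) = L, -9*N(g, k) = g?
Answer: -1/2550 ≈ -0.00039216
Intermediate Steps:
N(g, k) = -g/9
R(J) = -78 + 8*J**2/9 (R(J) = (J**2 + (-J/9)*J) - 78 = (J**2 - J**2/9) - 78 = 8*J**2/9 - 78 = -78 + 8*J**2/9)
K = -2480 (K = -124*(27 + (20 - 27)) = -124*(27 - 7) = -124*20 = -2480)
1/(K + R(D(3))) = 1/(-2480 + (-78 + (8/9)*3**2)) = 1/(-2480 + (-78 + (8/9)*9)) = 1/(-2480 + (-78 + 8)) = 1/(-2480 - 70) = 1/(-2550) = -1/2550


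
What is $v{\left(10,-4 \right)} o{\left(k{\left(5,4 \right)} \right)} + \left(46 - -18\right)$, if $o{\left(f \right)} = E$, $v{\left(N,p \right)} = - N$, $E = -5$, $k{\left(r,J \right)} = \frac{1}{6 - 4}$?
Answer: $114$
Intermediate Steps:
$k{\left(r,J \right)} = \frac{1}{2}$
$o{\left(f \right)} = -5$
$v{\left(10,-4 \right)} o{\left(k{\left(5,4 \right)} \right)} + \left(46 - -18\right) = \left(-1\right) 10 \left(-5\right) + \left(46 - -18\right) = \left(-10\right) \left(-5\right) + \left(46 + 18\right) = 50 + 64 = 114$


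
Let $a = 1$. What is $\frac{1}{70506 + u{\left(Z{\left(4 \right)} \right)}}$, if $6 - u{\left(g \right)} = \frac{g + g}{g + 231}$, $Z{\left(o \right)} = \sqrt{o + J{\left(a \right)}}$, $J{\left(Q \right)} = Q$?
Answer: $\frac{171010831}{12058315747522} + \frac{21 \sqrt{5}}{12058315747522} \approx 1.4182 \cdot 10^{-5}$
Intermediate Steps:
$Z{\left(o \right)} = \sqrt{1 + o}$ ($Z{\left(o \right)} = \sqrt{o + 1} = \sqrt{1 + o}$)
$u{\left(g \right)} = 6 - \frac{2 g}{231 + g}$ ($u{\left(g \right)} = 6 - \frac{g + g}{g + 231} = 6 - \frac{2 g}{231 + g}$)
$\frac{1}{70506 + u{\left(Z{\left(4 \right)} \right)}} = \frac{1}{70506 + \frac{2 \left(693 + 2 \sqrt{1 + 4}\right)}{231 + \sqrt{1 + 4}}} = \frac{1}{70506 + \frac{2 \left(693 + 2 \sqrt{5}\right)}{231 + \sqrt{5}}}$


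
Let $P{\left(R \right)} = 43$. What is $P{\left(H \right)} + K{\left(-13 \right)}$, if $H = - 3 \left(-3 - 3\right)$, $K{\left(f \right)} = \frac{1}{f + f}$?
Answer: $\frac{1117}{26} \approx 42.962$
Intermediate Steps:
$K{\left(f \right)} = \frac{1}{2 f}$
$H = 18$ ($H = \left(-3\right) \left(-6\right) = 18$)
$P{\left(H \right)} + K{\left(-13 \right)} = 43 + \frac{1}{2 \left(-13\right)} = 43 + \frac{1}{2} \left(- \frac{1}{13}\right) = 43 - \frac{1}{26} = \frac{1117}{26}$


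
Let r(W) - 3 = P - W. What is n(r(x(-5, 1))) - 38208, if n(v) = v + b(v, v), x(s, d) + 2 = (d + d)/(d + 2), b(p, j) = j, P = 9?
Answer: -114544/3 ≈ -38181.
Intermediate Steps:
x(s, d) = -2 + 2*d/(2 + d) (x(s, d) = -2 + (d + d)/(d + 2) = -2 + (2*d)/(2 + d) = -2 + 2*d/(2 + d))
r(W) = 12 - W (r(W) = 3 + (9 - W) = 12 - W)
n(v) = 2*v (n(v) = v + v = 2*v)
n(r(x(-5, 1))) - 38208 = 2*(12 - (-4)/(2 + 1)) - 38208 = 2*(12 - (-4)/3) - 38208 = 2*(12 - 1*(-4/3)) - 38208 = 2*(12 + 4/3) - 38208 = 2*(40/3) - 38208 = 80/3 - 38208 = -114544/3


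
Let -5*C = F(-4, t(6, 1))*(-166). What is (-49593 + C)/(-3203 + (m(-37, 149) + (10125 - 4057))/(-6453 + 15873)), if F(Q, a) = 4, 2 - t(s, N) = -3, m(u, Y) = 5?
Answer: 465915084/30166187 ≈ 15.445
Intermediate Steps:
t(s, N) = 5 (t(s, N) = 2 - 1*(-3) = 2 + 3 = 5)
C = 664/5 (C = -4*(-166)/5 = -⅕*(-664) = 664/5 ≈ 132.80)
(-49593 + C)/(-3203 + (m(-37, 149) + (10125 - 4057))/(-6453 + 15873)) = (-49593 + 664/5)/(-3203 + (5 + (10125 - 4057))/(-6453 + 15873)) = -247301/(5*(-3203 + (5 + 6068)/9420)) = -247301/(5*(-3203 + 6073*(1/9420))) = -247301/(5*(-3203 + 6073/9420)) = -247301/(5*(-30166187/9420)) = -247301/5*(-9420/30166187) = 465915084/30166187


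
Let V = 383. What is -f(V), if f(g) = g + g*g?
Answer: -147072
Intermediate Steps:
f(g) = g + g²
-f(V) = -383*(1 + 383) = -383*384 = -1*147072 = -147072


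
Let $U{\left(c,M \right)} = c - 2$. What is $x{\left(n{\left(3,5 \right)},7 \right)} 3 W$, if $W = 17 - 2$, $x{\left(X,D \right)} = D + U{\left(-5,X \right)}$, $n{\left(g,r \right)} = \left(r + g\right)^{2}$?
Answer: $0$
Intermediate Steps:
$n{\left(g,r \right)} = \left(g + r\right)^{2}$
$U{\left(c,M \right)} = -2 + c$
$x{\left(X,D \right)} = -7 + D$ ($x{\left(X,D \right)} = D - 7 = -7 + D$)
$W = 15$
$x{\left(n{\left(3,5 \right)},7 \right)} 3 W = \left(-7 + 7\right) 3 \cdot 15 = 0 \cdot 3 \cdot 15 = 0 \cdot 15 = 0$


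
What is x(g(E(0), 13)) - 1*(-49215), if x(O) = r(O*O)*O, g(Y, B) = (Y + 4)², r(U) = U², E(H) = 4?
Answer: 1073791039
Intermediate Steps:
g(Y, B) = (4 + Y)²
x(O) = O⁵ (x(O) = (O*O)²*O = (O²)²*O = O⁴*O = O⁵)
x(g(E(0), 13)) - 1*(-49215) = ((4 + 4)²)⁵ - 1*(-49215) = (8²)⁵ + 49215 = 64⁵ + 49215 = 1073741824 + 49215 = 1073791039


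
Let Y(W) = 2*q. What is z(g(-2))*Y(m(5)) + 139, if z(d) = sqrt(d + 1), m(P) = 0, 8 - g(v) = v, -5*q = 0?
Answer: 139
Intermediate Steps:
q = 0 (q = -1/5*0 = 0)
g(v) = 8 - v
z(d) = sqrt(1 + d)
Y(W) = 0 (Y(W) = 2*0 = 0)
z(g(-2))*Y(m(5)) + 139 = sqrt(1 + (8 - 1*(-2)))*0 + 139 = sqrt(1 + (8 + 2))*0 + 139 = sqrt(1 + 10)*0 + 139 = sqrt(11)*0 + 139 = 0 + 139 = 139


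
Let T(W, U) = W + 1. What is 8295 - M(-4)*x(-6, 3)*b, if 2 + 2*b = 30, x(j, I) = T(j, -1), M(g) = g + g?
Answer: 7735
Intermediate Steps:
M(g) = 2*g
T(W, U) = 1 + W
x(j, I) = 1 + j
b = 14 (b = -1 + (1/2)*30 = -1 + 15 = 14)
8295 - M(-4)*x(-6, 3)*b = 8295 - (2*(-4))*(1 - 6)*14 = 8295 - (-8*(-5))*14 = 8295 - 40*14 = 8295 - 1*560 = 8295 - 560 = 7735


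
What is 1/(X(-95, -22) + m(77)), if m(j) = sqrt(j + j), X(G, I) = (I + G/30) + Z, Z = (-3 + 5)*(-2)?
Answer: -150/3583 - 36*sqrt(154)/25081 ≈ -0.059677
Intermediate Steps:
Z = -4 (Z = 2*(-2) = -4)
X(G, I) = -4 + I + G/30 (X(G, I) = (I + G/30) - 4 = -4 + I + G/30)
m(j) = sqrt(2)*sqrt(j) (m(j) = sqrt(2*j) = sqrt(2)*sqrt(j))
1/(X(-95, -22) + m(77)) = 1/((-4 - 22 + (1/30)*(-95)) + sqrt(2)*sqrt(77)) = 1/((-4 - 22 - 19/6) + sqrt(154)) = 1/(-175/6 + sqrt(154))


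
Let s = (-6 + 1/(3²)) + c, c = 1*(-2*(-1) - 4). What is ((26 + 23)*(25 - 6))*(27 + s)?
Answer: 160132/9 ≈ 17792.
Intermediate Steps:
c = -2 (c = 1*(2 - 4) = 1*(-2) = -2)
s = -71/9 (s = (-6 + 1/(3²)) - 2 = (-6 + 1/9) - 2 = (-6 + ⅑) - 2 = -53/9 - 2 = -71/9 ≈ -7.8889)
((26 + 23)*(25 - 6))*(27 + s) = ((26 + 23)*(25 - 6))*(27 - 71/9) = (49*19)*(172/9) = 931*(172/9) = 160132/9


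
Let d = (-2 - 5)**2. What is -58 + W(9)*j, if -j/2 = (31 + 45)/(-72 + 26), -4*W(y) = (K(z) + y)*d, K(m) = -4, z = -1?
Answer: -5989/23 ≈ -260.39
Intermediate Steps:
d = 49 (d = (-7)**2 = 49)
W(y) = 49 - 49*y/4 (W(y) = -(-4 + y)*49/4 = -(-196 + 49*y)/4 = 49 - 49*y/4)
j = 76/23 (j = -2*(31 + 45)/(-72 + 26) = -152/(-46) = -152*(-1)/46 = -2*(-38/23) = 76/23 ≈ 3.3043)
-58 + W(9)*j = -58 + (49 - 49/4*9)*(76/23) = -58 + (49 - 441/4)*(76/23) = -58 - 245/4*76/23 = -58 - 4655/23 = -5989/23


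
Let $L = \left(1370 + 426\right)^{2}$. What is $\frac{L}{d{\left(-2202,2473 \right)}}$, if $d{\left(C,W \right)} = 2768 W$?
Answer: $\frac{201601}{427829} \approx 0.47122$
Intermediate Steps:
$L = 3225616$ ($L = 1796^{2} = 3225616$)
$\frac{L}{d{\left(-2202,2473 \right)}} = \frac{3225616}{2768 \cdot 2473} = \frac{3225616}{6845264} = 3225616 \cdot \frac{1}{6845264} = \frac{201601}{427829}$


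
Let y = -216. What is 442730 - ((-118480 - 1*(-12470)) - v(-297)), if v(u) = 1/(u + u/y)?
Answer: 1297770092/2365 ≈ 5.4874e+5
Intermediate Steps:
v(u) = 216/(215*u) (v(u) = 1/(u + u/(-216)) = 1/(u + u*(-1/216)) = 1/(u - u/216) = 1/(215*u/216) = 216/(215*u))
442730 - ((-118480 - 1*(-12470)) - v(-297)) = 442730 - ((-118480 - 1*(-12470)) - 216/(215*(-297))) = 442730 - ((-118480 + 12470) - 216*(-1)/(215*297)) = 442730 - (-106010 - 1*(-8/2365)) = 442730 - (-106010 + 8/2365) = 442730 - 1*(-250713642/2365) = 442730 + 250713642/2365 = 1297770092/2365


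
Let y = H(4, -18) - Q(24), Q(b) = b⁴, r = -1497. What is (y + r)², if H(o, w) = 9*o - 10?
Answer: 111053563009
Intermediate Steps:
H(o, w) = -10 + 9*o
y = -331750 (y = (-10 + 9*4) - 1*24⁴ = (-10 + 36) - 1*331776 = 26 - 331776 = -331750)
(y + r)² = (-331750 - 1497)² = (-333247)² = 111053563009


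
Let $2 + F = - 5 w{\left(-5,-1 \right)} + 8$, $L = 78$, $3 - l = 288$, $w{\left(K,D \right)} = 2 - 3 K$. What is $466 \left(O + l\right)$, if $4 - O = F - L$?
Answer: $-57784$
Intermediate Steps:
$l = -285$ ($l = 3 - 288 = -285$)
$F = -79$ ($F = -2 + \left(- 5 \left(2 - -15\right) + 8\right) = -2 + \left(- 5 \left(2 + 15\right) + 8\right) = -2 + \left(\left(-5\right) 17 + 8\right) = -2 + \left(-85 + 8\right) = -2 - 77 = -79$)
$O = 161$ ($O = 4 - \left(-79 - 78\right) = 4 - -157 = 4 + 157 = 161$)
$466 \left(O + l\right) = 466 \left(161 - 285\right) = 466 \left(-124\right) = -57784$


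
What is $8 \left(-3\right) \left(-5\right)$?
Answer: $120$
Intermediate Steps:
$8 \left(-3\right) \left(-5\right) = \left(-24\right) \left(-5\right) = 120$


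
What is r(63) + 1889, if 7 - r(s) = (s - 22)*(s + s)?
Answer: -3270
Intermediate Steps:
r(s) = 7 - 2*s*(-22 + s) (r(s) = 7 - (s - 22)*(s + s) = 7 - (-22 + s)*2*s = 7 - 2*s*(-22 + s))
r(63) + 1889 = (7 - 2*63² + 44*63) + 1889 = (7 - 2*3969 + 2772) + 1889 = (7 - 7938 + 2772) + 1889 = -5159 + 1889 = -3270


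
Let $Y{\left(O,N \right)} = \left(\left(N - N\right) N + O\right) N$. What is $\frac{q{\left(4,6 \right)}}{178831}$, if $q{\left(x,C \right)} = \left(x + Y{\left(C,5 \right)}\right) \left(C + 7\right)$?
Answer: $\frac{442}{178831} \approx 0.0024716$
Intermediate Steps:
$Y{\left(O,N \right)} = N O$ ($Y{\left(O,N \right)} = \left(0 N + O\right) N = \left(0 + O\right) N = O N = N O$)
$q{\left(x,C \right)} = \left(7 + C\right) \left(x + 5 C\right)$ ($q{\left(x,C \right)} = \left(x + 5 C\right) \left(C + 7\right) = \left(x + 5 C\right) \left(7 + C\right) = \left(7 + C\right) \left(x + 5 C\right)$)
$\frac{q{\left(4,6 \right)}}{178831} = \frac{5 \cdot 6^{2} + 7 \cdot 4 + 35 \cdot 6 + 6 \cdot 4}{178831} = \left(5 \cdot 36 + 28 + 210 + 24\right) \frac{1}{178831} = \left(180 + 28 + 210 + 24\right) \frac{1}{178831} = 442 \cdot \frac{1}{178831} = \frac{442}{178831}$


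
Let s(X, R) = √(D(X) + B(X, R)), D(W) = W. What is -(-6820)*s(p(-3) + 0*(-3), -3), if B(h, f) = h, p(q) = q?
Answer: 6820*I*√6 ≈ 16706.0*I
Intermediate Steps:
s(X, R) = √2*√X (s(X, R) = √(X + X) = √(2*X) = √2*√X)
-(-6820)*s(p(-3) + 0*(-3), -3) = -(-6820)*√2*√(-3 + 0*(-3)) = -(-6820)*√2*√(-3 + 0) = -(-6820)*√2*√(-3) = -(-6820)*√2*(I*√3) = -(-6820)*I*√6 = 6820*I*√6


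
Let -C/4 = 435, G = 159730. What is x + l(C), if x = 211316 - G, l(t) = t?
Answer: 49846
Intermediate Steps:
C = -1740 (C = -4*435 = -1740)
x = 51586 (x = 211316 - 1*159730 = 211316 - 159730 = 51586)
x + l(C) = 51586 - 1740 = 49846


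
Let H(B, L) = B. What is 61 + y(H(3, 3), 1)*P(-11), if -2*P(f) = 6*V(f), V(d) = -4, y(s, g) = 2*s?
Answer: 133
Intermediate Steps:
P(f) = 12 (P(f) = -3*(-4) = -1/2*(-24) = 12)
61 + y(H(3, 3), 1)*P(-11) = 61 + (2*3)*12 = 61 + 6*12 = 61 + 72 = 133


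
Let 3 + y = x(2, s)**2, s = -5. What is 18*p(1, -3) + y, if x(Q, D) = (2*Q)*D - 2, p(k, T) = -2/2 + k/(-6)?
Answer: 460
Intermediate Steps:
p(k, T) = -1 - k/6 (p(k, T) = -2*1/2 + k*(-1/6) = -1 - k/6)
x(Q, D) = -2 + 2*D*Q (x(Q, D) = 2*D*Q - 2 = -2 + 2*D*Q)
y = 481 (y = -3 + (-2 + 2*(-5)*2)**2 = -3 + (-2 - 20)**2 = -3 + (-22)**2 = -3 + 484 = 481)
18*p(1, -3) + y = 18*(-1 - 1/6*1) + 481 = 18*(-1 - 1/6) + 481 = 18*(-7/6) + 481 = -21 + 481 = 460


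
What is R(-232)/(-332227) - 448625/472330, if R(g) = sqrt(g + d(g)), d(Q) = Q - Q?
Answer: -89725/94466 - 2*I*sqrt(58)/332227 ≈ -0.94981 - 4.5847e-5*I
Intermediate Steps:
d(Q) = 0
R(g) = sqrt(g) (R(g) = sqrt(g + 0) = sqrt(g))
R(-232)/(-332227) - 448625/472330 = sqrt(-232)/(-332227) - 448625/472330 = (2*I*sqrt(58))*(-1/332227) - 448625*1/472330 = -2*I*sqrt(58)/332227 - 89725/94466 = -89725/94466 - 2*I*sqrt(58)/332227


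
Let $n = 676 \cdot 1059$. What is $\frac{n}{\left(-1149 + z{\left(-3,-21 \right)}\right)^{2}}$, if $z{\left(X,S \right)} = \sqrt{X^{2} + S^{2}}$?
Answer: $\frac{11672011364}{21502996321} + \frac{913945240 \sqrt{2}}{64508988963} \approx 0.56285$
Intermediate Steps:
$z{\left(X,S \right)} = \sqrt{S^{2} + X^{2}}$
$n = 715884$
$\frac{n}{\left(-1149 + z{\left(-3,-21 \right)}\right)^{2}} = \frac{715884}{\left(-1149 + \sqrt{\left(-21\right)^{2} + \left(-3\right)^{2}}\right)^{2}} = \frac{715884}{\left(-1149 + \sqrt{441 + 9}\right)^{2}} = \frac{715884}{\left(-1149 + \sqrt{450}\right)^{2}} = \frac{715884}{\left(-1149 + 15 \sqrt{2}\right)^{2}}$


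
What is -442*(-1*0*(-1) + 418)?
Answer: -184756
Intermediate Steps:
-442*(-1*0*(-1) + 418) = -442*(0*(-1) + 418) = -442*(0 + 418) = -442*418 = -184756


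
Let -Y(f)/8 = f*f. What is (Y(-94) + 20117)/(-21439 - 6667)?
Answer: 50571/28106 ≈ 1.7993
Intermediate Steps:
Y(f) = -8*f² (Y(f) = -8*f*f = -8*f²)
(Y(-94) + 20117)/(-21439 - 6667) = (-8*(-94)² + 20117)/(-21439 - 6667) = (-8*8836 + 20117)/(-28106) = (-70688 + 20117)*(-1/28106) = -50571*(-1/28106) = 50571/28106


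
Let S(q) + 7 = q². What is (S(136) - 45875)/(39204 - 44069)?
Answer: 27386/4865 ≈ 5.6292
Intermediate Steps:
S(q) = -7 + q²
(S(136) - 45875)/(39204 - 44069) = ((-7 + 136²) - 45875)/(39204 - 44069) = ((-7 + 18496) - 45875)/(-4865) = (18489 - 45875)*(-1/4865) = -27386*(-1/4865) = 27386/4865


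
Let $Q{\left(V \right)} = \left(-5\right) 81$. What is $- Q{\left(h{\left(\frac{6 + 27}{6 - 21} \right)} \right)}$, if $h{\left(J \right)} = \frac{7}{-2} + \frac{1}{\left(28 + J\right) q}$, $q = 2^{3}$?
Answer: $405$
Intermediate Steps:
$q = 8$
$h{\left(J \right)} = - \frac{7}{2} + \frac{1}{8 \left(28 + J\right)}$ ($h{\left(J \right)} = \frac{7}{-2} + \frac{1}{\left(28 + J\right) 8} = 7 \left(- \frac{1}{2}\right) + \frac{1}{28 + J} \frac{1}{8} = - \frac{7}{2} + \frac{1}{8 \left(28 + J\right)}$)
$Q{\left(V \right)} = -405$
$- Q{\left(h{\left(\frac{6 + 27}{6 - 21} \right)} \right)} = \left(-1\right) \left(-405\right) = 405$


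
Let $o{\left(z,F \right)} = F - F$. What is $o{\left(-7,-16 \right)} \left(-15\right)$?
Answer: $0$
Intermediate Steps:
$o{\left(z,F \right)} = 0$
$o{\left(-7,-16 \right)} \left(-15\right) = 0 \left(-15\right) = 0$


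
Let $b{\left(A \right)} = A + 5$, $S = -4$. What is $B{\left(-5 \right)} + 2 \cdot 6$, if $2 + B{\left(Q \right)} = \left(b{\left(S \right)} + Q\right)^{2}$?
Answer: $26$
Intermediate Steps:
$b{\left(A \right)} = 5 + A$
$B{\left(Q \right)} = -2 + \left(1 + Q\right)^{2}$ ($B{\left(Q \right)} = -2 + \left(\left(5 - 4\right) + Q\right)^{2} = -2 + \left(1 + Q\right)^{2}$)
$B{\left(-5 \right)} + 2 \cdot 6 = \left(-2 + \left(1 - 5\right)^{2}\right) + 2 \cdot 6 = \left(-2 + \left(-4\right)^{2}\right) + 12 = \left(-2 + 16\right) + 12 = 14 + 12 = 26$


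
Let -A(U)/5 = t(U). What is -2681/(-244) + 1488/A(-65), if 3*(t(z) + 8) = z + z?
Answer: 1576793/93940 ≈ 16.785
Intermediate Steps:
t(z) = -8 + 2*z/3 (t(z) = -8 + (z + z)/3 = -8 + (2*z)/3 = -8 + 2*z/3)
A(U) = 40 - 10*U/3 (A(U) = -5*(-8 + 2*U/3) = 40 - 10*U/3)
-2681/(-244) + 1488/A(-65) = -2681/(-244) + 1488/(40 - 10/3*(-65)) = -2681*(-1/244) + 1488/(40 + 650/3) = 2681/244 + 1488/(770/3) = 2681/244 + 1488*(3/770) = 2681/244 + 2232/385 = 1576793/93940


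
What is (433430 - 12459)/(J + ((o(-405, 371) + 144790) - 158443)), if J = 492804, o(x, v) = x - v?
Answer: 420971/478375 ≈ 0.88000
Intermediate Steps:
(433430 - 12459)/(J + ((o(-405, 371) + 144790) - 158443)) = (433430 - 12459)/(492804 + (((-405 - 1*371) + 144790) - 158443)) = 420971/(492804 + (((-405 - 371) + 144790) - 158443)) = 420971/(492804 + ((-776 + 144790) - 158443)) = 420971/(492804 + (144014 - 158443)) = 420971/(492804 - 14429) = 420971/478375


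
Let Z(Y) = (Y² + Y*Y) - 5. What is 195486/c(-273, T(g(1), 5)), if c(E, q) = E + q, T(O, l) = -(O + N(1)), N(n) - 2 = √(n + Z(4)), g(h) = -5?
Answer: -13195305/18218 + 97743*√7/18218 ≈ -710.11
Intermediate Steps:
Z(Y) = -5 + 2*Y² (Z(Y) = (Y² + Y²) - 5 = 2*Y² - 5 = -5 + 2*Y²)
N(n) = 2 + √(27 + n) (N(n) = 2 + √(n + (-5 + 2*4²)) = 2 + √(n + (-5 + 2*16)) = 2 + √(n + (-5 + 32)) = 2 + √(n + 27) = 2 + √(27 + n))
T(O, l) = -2 - O - 2*√7 (T(O, l) = -(O + (2 + √(27 + 1))) = -(O + (2 + √28)) = -(O + (2 + 2*√7)) = -(2 + O + 2*√7) = -2 - O - 2*√7)
195486/c(-273, T(g(1), 5)) = 195486/(-273 + (-2 - 1*(-5) - 2*√7)) = 195486/(-273 + (-2 + 5 - 2*√7)) = 195486/(-273 + (3 - 2*√7)) = 195486/(-270 - 2*√7)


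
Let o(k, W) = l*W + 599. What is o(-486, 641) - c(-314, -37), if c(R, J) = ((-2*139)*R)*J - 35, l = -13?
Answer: 3222105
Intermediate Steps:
o(k, W) = 599 - 13*W (o(k, W) = -13*W + 599 = 599 - 13*W)
c(R, J) = -35 - 278*J*R (c(R, J) = (-278*R)*J - 35 = -278*J*R - 35 = -35 - 278*J*R)
o(-486, 641) - c(-314, -37) = (599 - 13*641) - (-35 - 278*(-37)*(-314)) = (599 - 8333) - (-35 - 3229804) = -7734 - 1*(-3229839) = -7734 + 3229839 = 3222105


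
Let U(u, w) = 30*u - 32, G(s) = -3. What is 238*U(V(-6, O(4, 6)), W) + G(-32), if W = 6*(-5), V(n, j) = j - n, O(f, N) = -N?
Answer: -7619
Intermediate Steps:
W = -30
U(u, w) = -32 + 30*u
238*U(V(-6, O(4, 6)), W) + G(-32) = 238*(-32 + 30*(-1*6 - 1*(-6))) - 3 = 238*(-32 + 30*(-6 + 6)) - 3 = 238*(-32 + 30*0) - 3 = 238*(-32 + 0) - 3 = 238*(-32) - 3 = -7616 - 3 = -7619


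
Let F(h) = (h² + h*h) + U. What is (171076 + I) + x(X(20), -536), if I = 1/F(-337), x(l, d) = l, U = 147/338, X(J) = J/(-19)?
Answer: 249544122419806/1458683029 ≈ 1.7108e+5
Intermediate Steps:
X(J) = -J/19 (X(J) = J*(-1/19) = -J/19)
U = 147/338 (U = 147*(1/338) = 147/338 ≈ 0.43491)
F(h) = 147/338 + 2*h² (F(h) = (h² + h*h) + 147/338 = (h² + h²) + 147/338 = 2*h² + 147/338 = 147/338 + 2*h²)
I = 338/76772791 (I = 1/(147/338 + 2*(-337)²) = 1/(147/338 + 2*113569) = 1/(147/338 + 227138) = 1/(76772791/338) = 338/76772791 ≈ 4.4026e-6)
(171076 + I) + x(X(20), -536) = (171076 + 338/76772791) - 1/19*20 = 13133981993454/76772791 - 20/19 = 249544122419806/1458683029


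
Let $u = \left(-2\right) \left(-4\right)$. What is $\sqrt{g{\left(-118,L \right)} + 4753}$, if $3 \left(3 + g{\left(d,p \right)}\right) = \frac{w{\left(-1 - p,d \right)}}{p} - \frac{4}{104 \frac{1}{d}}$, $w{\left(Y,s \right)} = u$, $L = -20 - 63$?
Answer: $\frac{\sqrt{49786817691}}{3237} \approx 68.931$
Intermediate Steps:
$L = -83$ ($L = -20 - 63 = -83$)
$u = 8$
$w{\left(Y,s \right)} = 8$
$g{\left(d,p \right)} = -3 - \frac{d}{78} + \frac{8}{3 p}$ ($g{\left(d,p \right)} = -3 + \frac{\frac{8}{p} - \frac{4}{104 \frac{1}{d}}}{3} = -3 + \frac{\frac{8}{p} - 4 \frac{d}{104}}{3} = -3 + \frac{\frac{8}{p} - \frac{d}{26}}{3} = -3 - \left(- \frac{8}{3 p} + \frac{d}{78}\right) = -3 - \frac{d}{78} + \frac{8}{3 p}$)
$\sqrt{g{\left(-118,L \right)} + 4753} = \sqrt{\frac{208 - - 83 \left(234 - 118\right)}{78 \left(-83\right)} + 4753} = \sqrt{\frac{1}{78} \left(- \frac{1}{83}\right) \left(208 - \left(-83\right) 116\right) + 4753} = \sqrt{\frac{1}{78} \left(- \frac{1}{83}\right) \left(208 + 9628\right) + 4753} = \sqrt{\frac{1}{78} \left(- \frac{1}{83}\right) 9836 + 4753} = \sqrt{- \frac{4918}{3237} + 4753} = \sqrt{\frac{15380543}{3237}} = \frac{\sqrt{49786817691}}{3237}$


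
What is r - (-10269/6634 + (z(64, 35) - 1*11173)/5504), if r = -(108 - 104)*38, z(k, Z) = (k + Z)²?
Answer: -685554381/4564192 ≈ -150.20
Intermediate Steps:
z(k, Z) = (Z + k)²
r = -152 (r = -4*38 = -1*152 = -152)
r - (-10269/6634 + (z(64, 35) - 1*11173)/5504) = -152 - (-10269/6634 + ((35 + 64)² - 1*11173)/5504) = -152 - (-10269*1/6634 + (99² - 11173)*(1/5504)) = -152 - (-10269/6634 + (9801 - 11173)*(1/5504)) = -152 - (-10269/6634 - 1372*1/5504) = -152 - (-10269/6634 - 343/1376) = -152 - 1*(-8202803/4564192) = -152 + 8202803/4564192 = -685554381/4564192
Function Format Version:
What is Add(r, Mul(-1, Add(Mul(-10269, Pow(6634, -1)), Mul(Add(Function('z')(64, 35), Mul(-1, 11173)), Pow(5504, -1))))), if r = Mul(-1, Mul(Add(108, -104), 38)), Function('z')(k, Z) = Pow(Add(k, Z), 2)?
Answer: Rational(-685554381, 4564192) ≈ -150.20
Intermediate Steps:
Function('z')(k, Z) = Pow(Add(Z, k), 2)
r = -152 (r = Mul(-1, Mul(4, 38)) = Mul(-1, 152) = -152)
Add(r, Mul(-1, Add(Mul(-10269, Pow(6634, -1)), Mul(Add(Function('z')(64, 35), Mul(-1, 11173)), Pow(5504, -1))))) = Add(-152, Mul(-1, Add(Mul(-10269, Pow(6634, -1)), Mul(Add(Pow(Add(35, 64), 2), Mul(-1, 11173)), Pow(5504, -1))))) = Add(-152, Mul(-1, Add(Mul(-10269, Rational(1, 6634)), Mul(Add(Pow(99, 2), -11173), Rational(1, 5504))))) = Add(-152, Mul(-1, Add(Rational(-10269, 6634), Mul(Add(9801, -11173), Rational(1, 5504))))) = Add(-152, Mul(-1, Add(Rational(-10269, 6634), Mul(-1372, Rational(1, 5504))))) = Add(-152, Mul(-1, Add(Rational(-10269, 6634), Rational(-343, 1376)))) = Add(-152, Mul(-1, Rational(-8202803, 4564192))) = Add(-152, Rational(8202803, 4564192)) = Rational(-685554381, 4564192)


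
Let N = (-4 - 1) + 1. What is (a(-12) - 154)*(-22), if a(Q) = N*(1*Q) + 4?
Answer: 2244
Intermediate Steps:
N = -4 (N = -5 + 1 = -4)
a(Q) = 4 - 4*Q (a(Q) = -4*Q + 4 = 4 - 4*Q)
(a(-12) - 154)*(-22) = ((4 - 4*(-12)) - 154)*(-22) = ((4 + 48) - 154)*(-22) = (52 - 154)*(-22) = -102*(-22) = 2244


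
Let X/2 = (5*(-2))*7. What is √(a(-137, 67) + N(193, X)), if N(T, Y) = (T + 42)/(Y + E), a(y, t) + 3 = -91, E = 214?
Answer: I*√497354/74 ≈ 9.5302*I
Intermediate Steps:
a(y, t) = -94 (a(y, t) = -3 - 91 = -94)
X = -140 (X = 2*((5*(-2))*7) = 2*(-10*7) = 2*(-70) = -140)
N(T, Y) = (42 + T)/(214 + Y) (N(T, Y) = (T + 42)/(Y + 214) = (42 + T)/(214 + Y))
√(a(-137, 67) + N(193, X)) = √(-94 + (42 + 193)/(214 - 140)) = √(-94 + 235/74) = √(-6721/74) = I*√497354/74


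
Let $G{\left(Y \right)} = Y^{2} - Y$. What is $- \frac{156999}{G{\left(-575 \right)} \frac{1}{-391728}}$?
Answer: $\frac{427089613}{2300} \approx 1.8569 \cdot 10^{5}$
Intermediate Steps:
$- \frac{156999}{G{\left(-575 \right)} \frac{1}{-391728}} = - \frac{156999}{- 575 \left(-1 - 575\right) \frac{1}{-391728}} = - \frac{156999}{\left(-575\right) \left(-576\right) \left(- \frac{1}{391728}\right)} = - \frac{156999}{331200 \left(- \frac{1}{391728}\right)} = - \frac{156999}{- \frac{6900}{8161}} = \left(-156999\right) \left(- \frac{8161}{6900}\right) = \frac{427089613}{2300}$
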